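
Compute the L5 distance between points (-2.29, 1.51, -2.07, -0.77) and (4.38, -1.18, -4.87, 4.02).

(Σ|x_i - y_i|^5)^(1/5) = (|-2.29 - 4.38|^5 + |1.51 - (-1.18)|^5 + |-2.07 - (-4.87)|^5 + |-0.77 - 4.02|^5)^(1/5)
= (6.67^5 + 2.69^5 + 2.8^5 + 4.79^5)^(1/5) ≈ (13201.679 + 140.8515 + 172.1037 + 2521.608)^(1/5) = (16036.2422)^(1/5) ≈ 6.9346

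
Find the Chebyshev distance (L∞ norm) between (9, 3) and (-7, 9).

max(|x_i - y_i|) = max(|9 - (-7)|, |3 - 9|) = max(16, 6) = 16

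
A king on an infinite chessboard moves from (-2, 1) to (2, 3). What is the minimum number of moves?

max(|x_i - y_i|) = max(|-2 - 2|, |1 - 3|) = max(4, 2) = 4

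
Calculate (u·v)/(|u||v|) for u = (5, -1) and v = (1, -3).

With u = (5, -1), v = (1, -3):
u·v = 5·1 + (-1)·(-3) = 5 + 3 = 8.
|u| = √(5² + (-1)²) = √26, |v| = √(1² + (-3)²) = √10, so |u||v| = √(26·10) = √260.
cos θ = (u·v)/(|u||v|) = 8/√260 ≈ 0.4961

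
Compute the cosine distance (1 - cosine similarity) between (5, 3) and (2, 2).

With u = (5, 3), v = (2, 2):
u·v = 5·2 + 3·2 = 10 + 6 = 16.
|u| = √(5² + 3²) = √34, |v| = √(2² + 2²) = √8, so |u||v| = √(34·8) = √272.
cos θ = (u·v)/(|u||v|) = 16/√272 ≈ 0.9701
Cosine distance = 1 - cos θ ≈ 1 - 0.9701 = 0.0299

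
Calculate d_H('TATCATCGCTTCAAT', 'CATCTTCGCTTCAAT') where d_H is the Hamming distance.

Differing positions: 1, 5. Hamming distance = 2.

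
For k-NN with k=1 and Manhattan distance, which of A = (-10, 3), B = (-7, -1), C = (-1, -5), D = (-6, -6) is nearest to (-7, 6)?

Distances: d(A) = 6, d(B) = 7, d(C) = 17, d(D) = 13. Nearest: A = (-10, 3) with distance 6.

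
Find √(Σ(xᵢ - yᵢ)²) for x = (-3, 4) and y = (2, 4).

√(Σ(x_i - y_i)²) = √((-3 - 2)² + (4 - 4)²)
= √((-5)² + 0²) = √(25 + 0) = √25 = 5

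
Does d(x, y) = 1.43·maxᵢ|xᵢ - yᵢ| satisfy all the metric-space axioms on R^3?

Yes. The L∞ (Chebyshev) norm induces a metric on R^3, and multiplying a metric by a positive constant 1.43 > 0 preserves all four axioms: non-negativity (1.43·||x-y|| ≥ 0), identity (1.43·||x-y|| = 0 ⟺ ||x-y|| = 0 ⟺ x = y), symmetry (||x-y|| = ||y-x||), and the triangle inequality (1.43·||x-z|| ≤ 1.43·||x-y|| + 1.43·||y-z||). So d is a metric.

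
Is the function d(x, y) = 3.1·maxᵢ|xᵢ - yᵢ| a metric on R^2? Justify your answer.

Yes. The L∞ (Chebyshev) norm induces a metric on R^2, and multiplying a metric by a positive constant 3.1 > 0 preserves all four axioms: non-negativity (3.1·||x-y|| ≥ 0), identity (3.1·||x-y|| = 0 ⟺ ||x-y|| = 0 ⟺ x = y), symmetry (||x-y|| = ||y-x||), and the triangle inequality (3.1·||x-z|| ≤ 3.1·||x-y|| + 3.1·||y-z||). So d is a metric.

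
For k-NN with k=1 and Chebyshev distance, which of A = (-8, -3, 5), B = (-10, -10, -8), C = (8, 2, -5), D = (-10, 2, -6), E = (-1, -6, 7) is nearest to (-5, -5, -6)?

Distances: d(A) = 11, d(B) = 5, d(C) = 13, d(D) = 7, d(E) = 13. Nearest: B = (-10, -10, -8) with distance 5.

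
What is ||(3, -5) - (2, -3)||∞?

max(|x_i - y_i|) = max(|3 - 2|, |-5 - (-3)|) = max(1, 2) = 2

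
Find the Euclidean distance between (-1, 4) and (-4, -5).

√(Σ(x_i - y_i)²) = √((-1 - (-4))² + (4 - (-5))²)
= √(3² + 9²) = √(9 + 81) = √90 ≈ 9.4868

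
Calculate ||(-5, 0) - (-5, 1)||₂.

√(Σ(x_i - y_i)²) = √((-5 - (-5))² + (0 - 1)²)
= √(0² + (-1)²) = √(0 + 1) = √1 = 1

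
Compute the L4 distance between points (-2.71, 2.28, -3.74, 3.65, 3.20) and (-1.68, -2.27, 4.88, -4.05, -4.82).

(Σ|x_i - y_i|^4)^(1/4) = (|-2.71 - (-1.68)|^4 + |2.28 - (-2.27)|^4 + |-3.74 - 4.88|^4 + |3.65 - (-4.05)|^4 + |3.2 - (-4.82)|^4)^(1/4)
= (1.03^4 + 4.55^4 + 8.62^4 + 7.7^4 + 8.02^4)^(1/4) ≈ (1.1255 + 428.5935 + 5521.1439 + 3515.3041 + 4137.1139)^(1/4) = (13603.2809)^(1/4) ≈ 10.7997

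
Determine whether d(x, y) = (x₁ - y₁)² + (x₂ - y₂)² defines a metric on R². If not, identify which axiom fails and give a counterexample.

No. The squared Euclidean distance fails the triangle inequality. Counterexample: x = (0, 0), y = (3, 4), z = (6, 8). d(x,z) = 6² + 8² = 100, but d(x,y) + d(y,z) = (3² + 4²) + (3² + 4²) = 25 + 25 = 50. Since 100 > 50, the triangle inequality is violated. (Note: √d, the ordinary Euclidean distance, IS a metric.)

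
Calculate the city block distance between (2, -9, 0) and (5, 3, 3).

Σ|x_i - y_i| = |2 - 5| + |-9 - 3| + |0 - 3| = 3 + 12 + 3 = 18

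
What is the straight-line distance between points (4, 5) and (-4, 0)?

√(Σ(x_i - y_i)²) = √((4 - (-4))² + (5 - 0)²)
= √(8² + 5²) = √(64 + 25) = √89 ≈ 9.434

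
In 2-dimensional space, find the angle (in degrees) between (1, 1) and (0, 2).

With u = (1, 1), v = (0, 2):
u·v = 1·0 + 1·2 = 0 + 2 = 2.
|u| = √(1² + 1²) = √2, |v| = √(0² + 2²) = √4, so |u||v| = √(2·4) = √8.
cos θ = (u·v)/(|u||v|) = 2/√8 ≈ 0.707107
θ = arccos(0.707107) ≈ 45°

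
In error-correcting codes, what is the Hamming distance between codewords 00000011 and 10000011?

Differing positions: 1. Hamming distance = 1.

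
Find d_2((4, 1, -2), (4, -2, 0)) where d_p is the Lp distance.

(Σ|x_i - y_i|^2)^(1/2) = (|4 - 4|^2 + |1 - (-2)|^2 + |-2 - 0|^2)^(1/2)
= (0^2 + 3^2 + 2^2)^(1/2) = (0 + 9 + 4)^(1/2) = (13)^(1/2) ≈ 3.6056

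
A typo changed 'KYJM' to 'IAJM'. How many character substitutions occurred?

Differing positions: 1, 2. Hamming distance = 2.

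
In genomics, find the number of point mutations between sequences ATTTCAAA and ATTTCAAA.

Differing positions: none. Hamming distance = 0.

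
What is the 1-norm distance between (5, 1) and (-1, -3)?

Σ|x_i - y_i| = |5 - (-1)| + |1 - (-3)| = 6 + 4 = 10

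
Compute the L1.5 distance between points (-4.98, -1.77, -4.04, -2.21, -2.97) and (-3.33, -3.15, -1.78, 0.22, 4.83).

(Σ|x_i - y_i|^1.5)^(1/1.5) = (|-4.98 - (-3.33)|^1.5 + |-1.77 - (-3.15)|^1.5 + |-4.04 - (-1.78)|^1.5 + |-2.21 - 0.22|^1.5 + |-2.97 - 4.83|^1.5)^(1/1.5)
= (1.65^1.5 + 1.38^1.5 + 2.26^1.5 + 2.43^1.5 + 7.8^1.5)^(1/1.5) ≈ (2.1195 + 1.6211 + 3.3975 + 3.788 + 21.7842)^(1/1.5) = (32.7103)^(1/1.5) ≈ 10.228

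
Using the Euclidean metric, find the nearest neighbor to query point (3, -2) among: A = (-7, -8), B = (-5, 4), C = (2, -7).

Distances: d(A) ≈ 11.6619, d(B) = 10, d(C) ≈ 5.099. Nearest: C = (2, -7) with distance 5.099.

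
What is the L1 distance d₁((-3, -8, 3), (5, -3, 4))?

Σ|x_i - y_i| = |-3 - 5| + |-8 - (-3)| + |3 - 4| = 8 + 5 + 1 = 14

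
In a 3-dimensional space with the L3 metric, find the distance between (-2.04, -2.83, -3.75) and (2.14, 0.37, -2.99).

(Σ|x_i - y_i|^3)^(1/3) = (|-2.04 - 2.14|^3 + |-2.83 - 0.37|^3 + |-3.75 - (-2.99)|^3)^(1/3)
= (4.18^3 + 3.2^3 + 0.76^3)^(1/3) ≈ (73.0346 + 32.768 + 0.439)^(1/3) = (106.2416)^(1/3) ≈ 4.7362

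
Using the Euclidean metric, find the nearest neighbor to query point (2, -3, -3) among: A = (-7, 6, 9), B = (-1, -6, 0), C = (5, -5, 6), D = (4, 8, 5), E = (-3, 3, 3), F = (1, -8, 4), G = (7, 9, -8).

Distances: d(A) ≈ 17.4929, d(B) ≈ 5.1962, d(C) ≈ 9.6954, d(D) ≈ 13.7477, d(E) ≈ 9.8489, d(F) ≈ 8.6603, d(G) ≈ 13.9284. Nearest: B = (-1, -6, 0) with distance 5.1962.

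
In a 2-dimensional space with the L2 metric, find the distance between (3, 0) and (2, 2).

(Σ|x_i - y_i|^2)^(1/2) = (|3 - 2|^2 + |0 - 2|^2)^(1/2)
= (1^2 + 2^2)^(1/2) = (1 + 4)^(1/2) = (5)^(1/2) ≈ 2.2361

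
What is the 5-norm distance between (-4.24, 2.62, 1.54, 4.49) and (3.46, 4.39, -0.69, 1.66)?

(Σ|x_i - y_i|^5)^(1/5) = (|-4.24 - 3.46|^5 + |2.62 - 4.39|^5 + |1.54 - (-0.69)|^5 + |4.49 - 1.66|^5)^(1/5)
= (7.7^5 + 1.77^5 + 2.23^5 + 2.83^5)^(1/5) ≈ (27067.8416 + 17.3727 + 55.1473 + 181.5232)^(1/5) = (27321.8848)^(1/5) ≈ 7.7144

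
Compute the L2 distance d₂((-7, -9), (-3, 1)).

√(Σ(x_i - y_i)²) = √((-7 - (-3))² + (-9 - 1)²)
= √((-4)² + (-10)²) = √(16 + 100) = √116 ≈ 10.7703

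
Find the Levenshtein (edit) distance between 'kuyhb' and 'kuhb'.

Let D[i][j] be the edit distance between the first i characters of 'kuyhb' and the first j characters of 'kuhb', with D[i][0] = i, D[0][j] = j, and D[i][j] = D[i-1][j-1] if the characters match, else 1 + min(D[i-1][j], D[i][j-1], D[i-1][j-1]). Filling the table (rows: prefixes of 'kuyhb', columns: prefixes of 'kuhb'):
     ε  k  u  h  b
  ε  0  1  2  3  4
  k  1  0  1  2  3
  u  2  1  0  1  2
  y  3  2  1  1  2
  h  4  3  2  1  2
  b  5  4  3  2  1
The bottom-right entry gives D[5][4] = 1, so no sequence of fewer than 1 edit works. Backtracking through the table gives one optimal edit sequence (1 edit):
  kuyhb → kuhb (del y @3)
Edit distance = 1.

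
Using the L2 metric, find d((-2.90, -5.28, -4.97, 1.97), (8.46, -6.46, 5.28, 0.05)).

√(Σ(x_i - y_i)²) = √((-2.9 - 8.46)² + (-5.28 - (-6.46))² + (-4.97 - 5.28)² + (1.97 - 0.05)²)
= √((-11.36)² + 1.18² + (-10.25)² + 1.92²) = √(129.0496 + 1.3924 + 105.0625 + 3.6864) = √239.1909 ≈ 15.4658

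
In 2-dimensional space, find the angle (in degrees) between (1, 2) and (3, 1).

With u = (1, 2), v = (3, 1):
u·v = 1·3 + 2·1 = 3 + 2 = 5.
|u| = √(1² + 2²) = √5, |v| = √(3² + 1²) = √10, so |u||v| = √(5·10) = √50.
cos θ = (u·v)/(|u||v|) = 5/√50 ≈ 0.707107
θ = arccos(0.707107) ≈ 45°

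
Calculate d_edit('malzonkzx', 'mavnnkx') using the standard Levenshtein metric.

Let D[i][j] be the edit distance between the first i characters of 'malzonkzx' and the first j characters of 'mavnnkx', with D[i][0] = i, D[0][j] = j, and D[i][j] = D[i-1][j-1] if the characters match, else 1 + min(D[i-1][j], D[i][j-1], D[i-1][j-1]). Filling the table (rows: prefixes of 'malzonkzx', columns: prefixes of 'mavnnkx'):
     ε  m  a  v  n  n  k  x
  ε  0  1  2  3  4  5  6  7
  m  1  0  1  2  3  4  5  6
  a  2  1  0  1  2  3  4  5
  l  3  2  1  1  2  3  4  5
  z  4  3  2  2  2  3  4  5
  o  5  4  3  3  3  3  4  5
  n  6  5  4  4  3  3  4  5
  k  7  6  5  5  4  4  3  4
  z  8  7  6  6  5  5  4  4
  x  9  8  7  7  6  6  5  4
The bottom-right entry gives D[9][7] = 4, so no sequence of fewer than 4 edits works. Backtracking through the table gives one optimal edit sequence (4 edits):
  malzonkzx → mazonkzx (del l @3)
  mazonkzx → mavonkzx (sub z→v @3)
  mavonkzx → mavnnkzx (sub o→n @4)
  mavnnkzx → mavnnkx (del z @7)
Edit distance = 4.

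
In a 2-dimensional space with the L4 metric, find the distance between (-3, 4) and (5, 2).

(Σ|x_i - y_i|^4)^(1/4) = (|-3 - 5|^4 + |4 - 2|^4)^(1/4)
= (8^4 + 2^4)^(1/4) = (4096 + 16)^(1/4) = (4112)^(1/4) ≈ 8.0078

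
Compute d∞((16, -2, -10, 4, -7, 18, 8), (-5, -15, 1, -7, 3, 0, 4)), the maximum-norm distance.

max(|x_i - y_i|) = max(|16 - (-5)|, |-2 - (-15)|, |-10 - 1|, |4 - (-7)|, |-7 - 3|, |18 - 0|, |8 - 4|) = max(21, 13, 11, 11, 10, 18, 4) = 21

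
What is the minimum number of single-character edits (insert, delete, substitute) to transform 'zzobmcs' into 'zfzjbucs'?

Let D[i][j] be the edit distance between the first i characters of 'zzobmcs' and the first j characters of 'zfzjbucs', with D[i][0] = i, D[0][j] = j, and D[i][j] = D[i-1][j-1] if the characters match, else 1 + min(D[i-1][j], D[i][j-1], D[i-1][j-1]). Filling the table (rows: prefixes of 'zzobmcs', columns: prefixes of 'zfzjbucs'):
     ε  z  f  z  j  b  u  c  s
  ε  0  1  2  3  4  5  6  7  8
  z  1  0  1  2  3  4  5  6  7
  z  2  1  1  1  2  3  4  5  6
  o  3  2  2  2  2  3  4  5  6
  b  4  3  3  3  3  2  3  4  5
  m  5  4  4  4  4  3  3  4  5
  c  6  5  5  5  5  4  4  3  4
  s  7  6  6  6  6  5  5  4  3
The bottom-right entry gives D[7][8] = 3, so no sequence of fewer than 3 edits works. Backtracking through the table gives one optimal edit sequence (3 edits):
  zzobmcs → zfzobmcs (ins f @2)
  zfzobmcs → zfzjbmcs (sub o→j @4)
  zfzjbmcs → zfzjbucs (sub m→u @6)
Edit distance = 3.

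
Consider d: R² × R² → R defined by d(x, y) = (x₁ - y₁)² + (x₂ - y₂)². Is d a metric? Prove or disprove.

No. The squared Euclidean distance fails the triangle inequality. Counterexample: x = (0, 0), y = (2, 1), z = (4, 2). d(x,z) = 4² + 2² = 20, but d(x,y) + d(y,z) = (2² + 1²) + (2² + 1²) = 5 + 5 = 10. Since 20 > 10, the triangle inequality is violated. (Note: √d, the ordinary Euclidean distance, IS a metric.)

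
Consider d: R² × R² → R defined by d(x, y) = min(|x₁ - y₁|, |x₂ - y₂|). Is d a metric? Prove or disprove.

No. d fails identity of indiscernibles: take x = (-5, 0) and y = (-5, 5). Then d(x,y) = min(|-5 - (-5)|, |0 - 5|) = min(0, 5) = 0, yet x ≠ y.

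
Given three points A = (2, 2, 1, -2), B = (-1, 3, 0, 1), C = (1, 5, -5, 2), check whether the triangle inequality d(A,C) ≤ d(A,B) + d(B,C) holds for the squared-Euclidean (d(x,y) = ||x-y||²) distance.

d(A,B) = 3² + 1² + 1² + 3² = 20, d(B,C) = 2² + 2² + 5² + 1² = 34, d(A,C) = 1² + 3² + 6² + 4² = 62.
d(A,C) = 62 > 20 + 34 = 54. Triangle inequality is VIOLATED. (Squared-Euclidean is not a metric — this is a counterexample.)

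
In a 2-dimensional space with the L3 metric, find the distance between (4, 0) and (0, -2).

(Σ|x_i - y_i|^3)^(1/3) = (|4 - 0|^3 + |0 - (-2)|^3)^(1/3)
= (4^3 + 2^3)^(1/3) = (64 + 8)^(1/3) = (72)^(1/3) ≈ 4.1602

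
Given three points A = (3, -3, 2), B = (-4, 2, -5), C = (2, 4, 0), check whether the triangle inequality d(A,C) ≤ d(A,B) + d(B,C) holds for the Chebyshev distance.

d(A,B) = max(7, 5, 7) = 7, d(B,C) = max(6, 2, 5) = 6, d(A,C) = max(1, 7, 2) = 7.
d(A,C) = 7 ≤ 7 + 6 = 13. Triangle inequality is satisfied.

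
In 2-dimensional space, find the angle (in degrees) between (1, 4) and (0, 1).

With u = (1, 4), v = (0, 1):
u·v = 1·0 + 4·1 = 0 + 4 = 4.
|u| = √(1² + 4²) = √17, |v| = √(0² + 1²) = √1, so |u||v| = √(17·1) = √17.
cos θ = (u·v)/(|u||v|) = 4/√17 ≈ 0.970143
θ = arccos(0.970143) ≈ 14.04°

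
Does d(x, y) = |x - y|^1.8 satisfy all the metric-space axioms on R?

No. d(x,y) = |x-y|^1.8 fails the triangle inequality since p = 1.8 > 1. Counterexample: x = -4, y = 7, z = 11. d(x,z) = |-4 - 11|^1.8 = 15^1.8 ≈ 130.9074, but d(x,y) + d(y,z) = 11^1.8 + 4^1.8 ≈ 74.9043 + 12.1257 = 87.03. Since 130.9074 > 87.03, the triangle inequality is violated.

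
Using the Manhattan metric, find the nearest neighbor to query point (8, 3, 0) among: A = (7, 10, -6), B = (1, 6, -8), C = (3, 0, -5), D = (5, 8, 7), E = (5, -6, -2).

Distances: d(A) = 14, d(B) = 18, d(C) = 13, d(D) = 15, d(E) = 14. Nearest: C = (3, 0, -5) with distance 13.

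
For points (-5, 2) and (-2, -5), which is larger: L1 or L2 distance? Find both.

L1 = |-5 - (-2)| + |2 - (-5)| = 3 + 7 = 10
L2 = √(3² + 7²) = √58 ≈ 7.6158
L1 ≥ L2 always (equality iff movement is along one axis); L1 > L2 here.
Ratio L1/L2 = 10/√58 ≈ 1.3131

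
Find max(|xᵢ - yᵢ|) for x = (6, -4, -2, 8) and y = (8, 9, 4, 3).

max(|x_i - y_i|) = max(|6 - 8|, |-4 - 9|, |-2 - 4|, |8 - 3|) = max(2, 13, 6, 5) = 13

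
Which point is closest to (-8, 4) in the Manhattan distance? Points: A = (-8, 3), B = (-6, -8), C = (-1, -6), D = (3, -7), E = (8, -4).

Distances: d(A) = 1, d(B) = 14, d(C) = 17, d(D) = 22, d(E) = 24. Nearest: A = (-8, 3) with distance 1.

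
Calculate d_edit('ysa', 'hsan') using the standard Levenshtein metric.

Let D[i][j] be the edit distance between the first i characters of 'ysa' and the first j characters of 'hsan', with D[i][0] = i, D[0][j] = j, and D[i][j] = D[i-1][j-1] if the characters match, else 1 + min(D[i-1][j], D[i][j-1], D[i-1][j-1]). Filling the table (rows: prefixes of 'ysa', columns: prefixes of 'hsan'):
     ε  h  s  a  n
  ε  0  1  2  3  4
  y  1  1  2  3  4
  s  2  2  1  2  3
  a  3  3  2  1  2
The bottom-right entry gives D[3][4] = 2, so no sequence of fewer than 2 edits works. Backtracking through the table gives one optimal edit sequence (2 edits):
  ysa → hsa (sub y→h @1)
  hsa → hsan (ins n @4)
Edit distance = 2.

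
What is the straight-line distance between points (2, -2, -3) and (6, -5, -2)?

√(Σ(x_i - y_i)²) = √((2 - 6)² + (-2 - (-5))² + (-3 - (-2))²)
= √((-4)² + 3² + (-1)²) = √(16 + 9 + 1) = √26 ≈ 5.099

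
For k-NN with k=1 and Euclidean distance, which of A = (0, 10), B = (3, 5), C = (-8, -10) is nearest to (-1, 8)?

Distances: d(A) ≈ 2.2361, d(B) = 5, d(C) ≈ 19.3132. Nearest: A = (0, 10) with distance 2.2361.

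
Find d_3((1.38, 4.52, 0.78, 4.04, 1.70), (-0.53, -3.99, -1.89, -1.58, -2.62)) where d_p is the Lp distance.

(Σ|x_i - y_i|^3)^(1/3) = (|1.38 - (-0.53)|^3 + |4.52 - (-3.99)|^3 + |0.78 - (-1.89)|^3 + |4.04 - (-1.58)|^3 + |1.7 - (-2.62)|^3)^(1/3)
= (1.91^3 + 8.51^3 + 2.67^3 + 5.62^3 + 4.32^3)^(1/3) ≈ (6.9679 + 616.2951 + 19.0342 + 177.5043 + 80.6216)^(1/3) = (900.4231)^(1/3) ≈ 9.6564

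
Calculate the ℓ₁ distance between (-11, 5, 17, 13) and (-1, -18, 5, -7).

Σ|x_i - y_i| = |-11 - (-1)| + |5 - (-18)| + |17 - 5| + |13 - (-7)| = 10 + 23 + 12 + 20 = 65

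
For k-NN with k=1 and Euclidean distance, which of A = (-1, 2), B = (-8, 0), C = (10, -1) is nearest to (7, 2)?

Distances: d(A) = 8, d(B) ≈ 15.1327, d(C) ≈ 4.2426. Nearest: C = (10, -1) with distance 4.2426.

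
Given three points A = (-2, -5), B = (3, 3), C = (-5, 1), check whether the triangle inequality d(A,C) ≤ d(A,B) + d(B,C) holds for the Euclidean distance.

d(A,B) = √(5² + 8²) = √89 ≈ 9.434, d(B,C) = √(8² + 2²) = √68 ≈ 8.2462, d(A,C) = √(3² + 6²) = √45 ≈ 6.7082.
d(A,C) ≈ 6.7082 ≤ 9.434 + 8.2462 = 17.6802. Triangle inequality is satisfied.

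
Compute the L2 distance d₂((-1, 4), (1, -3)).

√(Σ(x_i - y_i)²) = √((-1 - 1)² + (4 - (-3))²)
= √((-2)² + 7²) = √(4 + 49) = √53 ≈ 7.2801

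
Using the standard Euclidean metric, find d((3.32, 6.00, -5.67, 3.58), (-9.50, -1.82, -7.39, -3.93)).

√(Σ(x_i - y_i)²) = √((3.32 - (-9.5))² + (6 - (-1.82))² + (-5.67 - (-7.39))² + (3.58 - (-3.93))²)
= √(12.82² + 7.82² + 1.72² + 7.51²) = √(164.3524 + 61.1524 + 2.9584 + 56.4001) = √284.8633 ≈ 16.8779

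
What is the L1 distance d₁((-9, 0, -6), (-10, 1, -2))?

Σ|x_i - y_i| = |-9 - (-10)| + |0 - 1| + |-6 - (-2)| = 1 + 1 + 4 = 6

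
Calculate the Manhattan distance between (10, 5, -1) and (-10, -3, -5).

Σ|x_i - y_i| = |10 - (-10)| + |5 - (-3)| + |-1 - (-5)| = 20 + 8 + 4 = 32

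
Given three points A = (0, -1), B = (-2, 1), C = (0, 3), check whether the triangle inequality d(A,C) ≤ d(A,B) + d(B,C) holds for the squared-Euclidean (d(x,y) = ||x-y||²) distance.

d(A,B) = 2² + 2² = 8, d(B,C) = 2² + 2² = 8, d(A,C) = 0² + 4² = 16.
d(A,C) = 16 ≤ 8 + 8 = 16. Triangle inequality is satisfied.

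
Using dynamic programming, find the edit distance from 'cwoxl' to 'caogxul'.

Let D[i][j] be the edit distance between the first i characters of 'cwoxl' and the first j characters of 'caogxul', with D[i][0] = i, D[0][j] = j, and D[i][j] = D[i-1][j-1] if the characters match, else 1 + min(D[i-1][j], D[i][j-1], D[i-1][j-1]). Filling the table (rows: prefixes of 'cwoxl', columns: prefixes of 'caogxul'):
     ε  c  a  o  g  x  u  l
  ε  0  1  2  3  4  5  6  7
  c  1  0  1  2  3  4  5  6
  w  2  1  1  2  3  4  5  6
  o  3  2  2  1  2  3  4  5
  x  4  3  3  2  2  2  3  4
  l  5  4  4  3  3  3  3  3
The bottom-right entry gives D[5][7] = 3, so no sequence of fewer than 3 edits works. Backtracking through the table gives one optimal edit sequence (3 edits):
  cwoxl → caoxl (sub w→a @2)
  caoxl → caogxl (ins g @4)
  caogxl → caogxul (ins u @6)
Edit distance = 3.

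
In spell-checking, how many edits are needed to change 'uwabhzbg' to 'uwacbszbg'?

Let D[i][j] be the edit distance between the first i characters of 'uwabhzbg' and the first j characters of 'uwacbszbg', with D[i][0] = i, D[0][j] = j, and D[i][j] = D[i-1][j-1] if the characters match, else 1 + min(D[i-1][j], D[i][j-1], D[i-1][j-1]). Filling the table (rows: prefixes of 'uwabhzbg', columns: prefixes of 'uwacbszbg'):
     ε  u  w  a  c  b  s  z  b  g
  ε  0  1  2  3  4  5  6  7  8  9
  u  1  0  1  2  3  4  5  6  7  8
  w  2  1  0  1  2  3  4  5  6  7
  a  3  2  1  0  1  2  3  4  5  6
  b  4  3  2  1  1  1  2  3  4  5
  h  5  4  3  2  2  2  2  3  4  5
  z  6  5  4  3  3  3  3  2  3  4
  b  7  6  5  4  4  3  4  3  2  3
  g  8  7  6  5  5  4  4  4  3  2
The bottom-right entry gives D[8][9] = 2, so no sequence of fewer than 2 edits works. Backtracking through the table gives one optimal edit sequence (2 edits):
  uwabhzbg → uwacbhzbg (ins c @4)
  uwacbhzbg → uwacbszbg (sub h→s @6)
Edit distance = 2.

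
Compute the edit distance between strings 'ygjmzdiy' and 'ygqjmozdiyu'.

Let D[i][j] be the edit distance between the first i characters of 'ygjmzdiy' and the first j characters of 'ygqjmozdiyu', with D[i][0] = i, D[0][j] = j, and D[i][j] = D[i-1][j-1] if the characters match, else 1 + min(D[i-1][j], D[i][j-1], D[i-1][j-1]). Filling the table (rows: prefixes of 'ygjmzdiy', columns: prefixes of 'ygqjmozdiyu'):
     ε  y  g  q  j  m  o  z  d  i  y  u
  ε  0  1  2  3  4  5  6  7  8  9 10 11
  y  1  0  1  2  3  4  5  6  7  8  9 10
  g  2  1  0  1  2  3  4  5  6  7  8  9
  j  3  2  1  1  1  2  3  4  5  6  7  8
  m  4  3  2  2  2  1  2  3  4  5  6  7
  z  5  4  3  3  3  2  2  2  3  4  5  6
  d  6  5  4  4  4  3  3  3  2  3  4  5
  i  7  6  5  5  5  4  4  4  3  2  3  4
  y  8  7  6  6  6  5  5  5  4  3  2  3
The bottom-right entry gives D[8][11] = 3, so no sequence of fewer than 3 edits works. Backtracking through the table gives one optimal edit sequence (3 edits):
  ygjmzdiy → ygqjmzdiy (ins q @3)
  ygqjmzdiy → ygqjmozdiy (ins o @6)
  ygqjmozdiy → ygqjmozdiyu (ins u @11)
Edit distance = 3.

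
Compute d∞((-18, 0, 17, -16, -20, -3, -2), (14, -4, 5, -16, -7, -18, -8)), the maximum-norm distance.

max(|x_i - y_i|) = max(|-18 - 14|, |0 - (-4)|, |17 - 5|, |-16 - (-16)|, |-20 - (-7)|, |-3 - (-18)|, |-2 - (-8)|) = max(32, 4, 12, 0, 13, 15, 6) = 32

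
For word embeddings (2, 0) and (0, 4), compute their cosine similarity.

With u = (2, 0), v = (0, 4):
u·v = 2·0 + 0·4 = 0 + 0 = 0.
|u| = √(2² + 0²) = √4, |v| = √(0² + 4²) = √16, so |u||v| = √(4·16) = √64 = 8.
cos θ = (u·v)/(|u||v|) = 0/8 = 0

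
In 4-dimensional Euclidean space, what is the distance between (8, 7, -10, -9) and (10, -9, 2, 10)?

√(Σ(x_i - y_i)²) = √((8 - 10)² + (7 - (-9))² + (-10 - 2)² + (-9 - 10)²)
= √((-2)² + 16² + (-12)² + (-19)²) = √(4 + 256 + 144 + 361) = √765 ≈ 27.6586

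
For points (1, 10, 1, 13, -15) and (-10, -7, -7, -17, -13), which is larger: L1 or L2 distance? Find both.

L1 = |1 - (-10)| + |10 - (-7)| + |1 - (-7)| + |13 - (-17)| + |-15 - (-13)| = 11 + 17 + 8 + 30 + 2 = 68
L2 = √(11² + 17² + 8² + 30² + 2²) = √1378 ≈ 37.1214
L1 ≥ L2 always (equality iff movement is along one axis); L1 > L2 here.
Ratio L1/L2 = 68/√1378 ≈ 1.8318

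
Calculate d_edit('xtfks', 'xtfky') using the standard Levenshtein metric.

Let D[i][j] be the edit distance between the first i characters of 'xtfks' and the first j characters of 'xtfky', with D[i][0] = i, D[0][j] = j, and D[i][j] = D[i-1][j-1] if the characters match, else 1 + min(D[i-1][j], D[i][j-1], D[i-1][j-1]). Filling the table (rows: prefixes of 'xtfks', columns: prefixes of 'xtfky'):
     ε  x  t  f  k  y
  ε  0  1  2  3  4  5
  x  1  0  1  2  3  4
  t  2  1  0  1  2  3
  f  3  2  1  0  1  2
  k  4  3  2  1  0  1
  s  5  4  3  2  1  1
The bottom-right entry gives D[5][5] = 1, so no sequence of fewer than 1 edit works. Backtracking through the table gives one optimal edit sequence (1 edit):
  xtfks → xtfky (sub s→y @5)
Edit distance = 1.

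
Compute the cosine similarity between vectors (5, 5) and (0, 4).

With u = (5, 5), v = (0, 4):
u·v = 5·0 + 5·4 = 0 + 20 = 20.
|u| = √(5² + 5²) = √50, |v| = √(0² + 4²) = √16, so |u||v| = √(50·16) = √800.
cos θ = (u·v)/(|u||v|) = 20/√800 ≈ 0.7071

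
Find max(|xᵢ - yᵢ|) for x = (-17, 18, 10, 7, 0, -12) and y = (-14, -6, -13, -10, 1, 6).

max(|x_i - y_i|) = max(|-17 - (-14)|, |18 - (-6)|, |10 - (-13)|, |7 - (-10)|, |0 - 1|, |-12 - 6|) = max(3, 24, 23, 17, 1, 18) = 24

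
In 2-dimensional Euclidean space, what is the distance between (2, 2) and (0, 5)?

√(Σ(x_i - y_i)²) = √((2 - 0)² + (2 - 5)²)
= √(2² + (-3)²) = √(4 + 9) = √13 ≈ 3.6056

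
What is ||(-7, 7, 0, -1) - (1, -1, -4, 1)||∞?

max(|x_i - y_i|) = max(|-7 - 1|, |7 - (-1)|, |0 - (-4)|, |-1 - 1|) = max(8, 8, 4, 2) = 8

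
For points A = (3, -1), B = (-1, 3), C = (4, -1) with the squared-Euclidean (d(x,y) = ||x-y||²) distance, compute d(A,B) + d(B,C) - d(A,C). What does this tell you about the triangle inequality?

d(A,B) = 4² + 4² = 32, d(B,C) = 5² + 4² = 41, d(A,C) = 1² + 0² = 1.
d(A,B) + d(B,C) - d(A,C) = 32 + 41 - 1 = 73 - 1 = 72. This is ≥ 0, so the triangle inequality holds for these points.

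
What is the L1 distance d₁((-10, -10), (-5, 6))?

Σ|x_i - y_i| = |-10 - (-5)| + |-10 - 6| = 5 + 16 = 21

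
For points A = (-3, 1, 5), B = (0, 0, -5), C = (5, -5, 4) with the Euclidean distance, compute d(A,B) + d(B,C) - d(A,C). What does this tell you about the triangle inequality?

d(A,B) = √(3² + 1² + 10²) = √110 ≈ 10.4881, d(B,C) = √(5² + 5² + 9²) = √131 ≈ 11.4455, d(A,C) = √(8² + 6² + 1²) = √101 ≈ 10.0499.
d(A,B) + d(B,C) - d(A,C) = 10.4881 + 11.4455 - 10.0499 = 21.9336 - 10.0499 = 11.8837 (to 4 decimal places). This is ≥ 0, so the triangle inequality holds for these points.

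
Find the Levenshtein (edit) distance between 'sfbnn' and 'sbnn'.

Let D[i][j] be the edit distance between the first i characters of 'sfbnn' and the first j characters of 'sbnn', with D[i][0] = i, D[0][j] = j, and D[i][j] = D[i-1][j-1] if the characters match, else 1 + min(D[i-1][j], D[i][j-1], D[i-1][j-1]). Filling the table (rows: prefixes of 'sfbnn', columns: prefixes of 'sbnn'):
     ε  s  b  n  n
  ε  0  1  2  3  4
  s  1  0  1  2  3
  f  2  1  1  2  3
  b  3  2  1  2  3
  n  4  3  2  1  2
  n  5  4  3  2  1
The bottom-right entry gives D[5][4] = 1, so no sequence of fewer than 1 edit works. Backtracking through the table gives one optimal edit sequence (1 edit):
  sfbnn → sbnn (del f @2)
Edit distance = 1.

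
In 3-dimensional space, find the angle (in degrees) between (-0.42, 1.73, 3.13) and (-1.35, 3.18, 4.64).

With u = (-0.42, 1.73, 3.13), v = (-1.35, 3.18, 4.64):
u·v = (-0.42)·(-1.35) + 1.73·3.18 + 3.13·4.64 = 0.567 + 5.5014 + 14.5232 = 20.5916.
|u| = √((-0.42)² + 1.73² + 3.13²) = √(0.1764 + 2.9929 + 9.7969) = √12.9662, |v| = √((-1.35)² + 3.18² + 4.64²) = √(1.8225 + 10.1124 + 21.5296) = √33.4645.
cos θ = (u·v)/(|u||v|) = 20.5916/(√12.9662·√33.4645) ≈ 0.988534
θ = arccos(0.988534) ≈ 8.68°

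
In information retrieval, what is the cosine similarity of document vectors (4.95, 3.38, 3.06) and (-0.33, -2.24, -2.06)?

With u = (4.95, 3.38, 3.06), v = (-0.33, -2.24, -2.06):
u·v = 4.95·(-0.33) + 3.38·(-2.24) + 3.06·(-2.06) = (-1.6335) + (-7.5712) + (-6.3036) = -15.5083.
|u| = √(4.95² + 3.38² + 3.06²) = √(24.5025 + 11.4244 + 9.3636) = √45.2905, |v| = √((-0.33)² + (-2.24)² + (-2.06)²) = √(0.1089 + 5.0176 + 4.2436) = √9.3701.
cos θ = (u·v)/(|u||v|) = -15.5083/(√45.2905·√9.3701) ≈ -0.7528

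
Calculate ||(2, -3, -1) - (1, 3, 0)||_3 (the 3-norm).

(Σ|x_i - y_i|^3)^(1/3) = (|2 - 1|^3 + |-3 - 3|^3 + |-1 - 0|^3)^(1/3)
= (1^3 + 6^3 + 1^3)^(1/3) = (1 + 216 + 1)^(1/3) = (218)^(1/3) ≈ 6.0185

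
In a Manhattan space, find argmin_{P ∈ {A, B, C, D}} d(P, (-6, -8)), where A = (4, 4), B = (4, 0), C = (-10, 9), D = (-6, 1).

Distances: d(A) = 22, d(B) = 18, d(C) = 21, d(D) = 9. Nearest: D = (-6, 1) with distance 9.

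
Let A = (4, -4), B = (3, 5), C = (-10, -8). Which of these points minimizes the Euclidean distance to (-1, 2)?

Distances: d(A) ≈ 7.8102, d(B) = 5, d(C) ≈ 13.4536. Nearest: B = (3, 5) with distance 5.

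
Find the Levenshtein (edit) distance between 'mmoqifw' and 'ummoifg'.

Let D[i][j] be the edit distance between the first i characters of 'mmoqifw' and the first j characters of 'ummoifg', with D[i][0] = i, D[0][j] = j, and D[i][j] = D[i-1][j-1] if the characters match, else 1 + min(D[i-1][j], D[i][j-1], D[i-1][j-1]). Filling the table (rows: prefixes of 'mmoqifw', columns: prefixes of 'ummoifg'):
     ε  u  m  m  o  i  f  g
  ε  0  1  2  3  4  5  6  7
  m  1  1  1  2  3  4  5  6
  m  2  2  1  1  2  3  4  5
  o  3  3  2  2  1  2  3  4
  q  4  4  3  3  2  2  3  4
  i  5  5  4  4  3  2  3  4
  f  6  6  5  5  4  3  2  3
  w  7  7  6  6  5  4  3  3
The bottom-right entry gives D[7][7] = 3, so no sequence of fewer than 3 edits works. Backtracking through the table gives one optimal edit sequence (3 edits):
  mmoqifw → ummoqifw (ins u @1)
  ummoqifw → ummoifw (del q @5)
  ummoifw → ummoifg (sub w→g @7)
Edit distance = 3.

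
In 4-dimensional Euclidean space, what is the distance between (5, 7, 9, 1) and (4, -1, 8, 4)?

√(Σ(x_i - y_i)²) = √((5 - 4)² + (7 - (-1))² + (9 - 8)² + (1 - 4)²)
= √(1² + 8² + 1² + (-3)²) = √(1 + 64 + 1 + 9) = √75 ≈ 8.6603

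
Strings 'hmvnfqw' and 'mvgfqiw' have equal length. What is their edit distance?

Let D[i][j] be the edit distance between the first i characters of 'hmvnfqw' and the first j characters of 'mvgfqiw', with D[i][0] = i, D[0][j] = j, and D[i][j] = D[i-1][j-1] if the characters match, else 1 + min(D[i-1][j], D[i][j-1], D[i-1][j-1]). Filling the table (rows: prefixes of 'hmvnfqw', columns: prefixes of 'mvgfqiw'):
     ε  m  v  g  f  q  i  w
  ε  0  1  2  3  4  5  6  7
  h  1  1  2  3  4  5  6  7
  m  2  1  2  3  4  5  6  7
  v  3  2  1  2  3  4  5  6
  n  4  3  2  2  3  4  5  6
  f  5  4  3  3  2  3  4  5
  q  6  5  4  4  3  2  3  4
  w  7  6  5  5  4  3  3  3
The bottom-right entry gives D[7][7] = 3, so no sequence of fewer than 3 edits works. Backtracking through the table gives one optimal edit sequence (3 edits):
  hmvnfqw → mvnfqw (del h @1)
  mvnfqw → mvgfqw (sub n→g @3)
  mvgfqw → mvgfqiw (ins i @6)
Edit distance = 3.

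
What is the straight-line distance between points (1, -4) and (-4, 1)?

√(Σ(x_i - y_i)²) = √((1 - (-4))² + (-4 - 1)²)
= √(5² + (-5)²) = √(25 + 25) = √50 ≈ 7.0711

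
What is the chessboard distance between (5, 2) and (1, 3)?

max(|x_i - y_i|) = max(|5 - 1|, |2 - 3|) = max(4, 1) = 4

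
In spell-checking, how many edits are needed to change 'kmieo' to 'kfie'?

Let D[i][j] be the edit distance between the first i characters of 'kmieo' and the first j characters of 'kfie', with D[i][0] = i, D[0][j] = j, and D[i][j] = D[i-1][j-1] if the characters match, else 1 + min(D[i-1][j], D[i][j-1], D[i-1][j-1]). Filling the table (rows: prefixes of 'kmieo', columns: prefixes of 'kfie'):
     ε  k  f  i  e
  ε  0  1  2  3  4
  k  1  0  1  2  3
  m  2  1  1  2  3
  i  3  2  2  1  2
  e  4  3  3  2  1
  o  5  4  4  3  2
The bottom-right entry gives D[5][4] = 2, so no sequence of fewer than 2 edits works. Backtracking through the table gives one optimal edit sequence (2 edits):
  kmieo → kfieo (sub m→f @2)
  kfieo → kfie (del o @5)
Edit distance = 2.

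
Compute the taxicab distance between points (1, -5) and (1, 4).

Σ|x_i - y_i| = |1 - 1| + |-5 - 4| = 0 + 9 = 9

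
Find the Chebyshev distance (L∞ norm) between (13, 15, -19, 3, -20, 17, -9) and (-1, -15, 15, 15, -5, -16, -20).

max(|x_i - y_i|) = max(|13 - (-1)|, |15 - (-15)|, |-19 - 15|, |3 - 15|, |-20 - (-5)|, |17 - (-16)|, |-9 - (-20)|) = max(14, 30, 34, 12, 15, 33, 11) = 34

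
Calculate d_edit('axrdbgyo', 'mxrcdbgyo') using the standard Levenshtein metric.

Let D[i][j] be the edit distance between the first i characters of 'axrdbgyo' and the first j characters of 'mxrcdbgyo', with D[i][0] = i, D[0][j] = j, and D[i][j] = D[i-1][j-1] if the characters match, else 1 + min(D[i-1][j], D[i][j-1], D[i-1][j-1]). Filling the table (rows: prefixes of 'axrdbgyo', columns: prefixes of 'mxrcdbgyo'):
     ε  m  x  r  c  d  b  g  y  o
  ε  0  1  2  3  4  5  6  7  8  9
  a  1  1  2  3  4  5  6  7  8  9
  x  2  2  1  2  3  4  5  6  7  8
  r  3  3  2  1  2  3  4  5  6  7
  d  4  4  3  2  2  2  3  4  5  6
  b  5  5  4  3  3  3  2  3  4  5
  g  6  6  5  4  4  4  3  2  3  4
  y  7  7  6  5  5  5  4  3  2  3
  o  8  8  7  6  6  6  5  4  3  2
The bottom-right entry gives D[8][9] = 2, so no sequence of fewer than 2 edits works. Backtracking through the table gives one optimal edit sequence (2 edits):
  axrdbgyo → mxrdbgyo (sub a→m @1)
  mxrdbgyo → mxrcdbgyo (ins c @4)
Edit distance = 2.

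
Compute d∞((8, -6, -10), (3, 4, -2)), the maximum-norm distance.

max(|x_i - y_i|) = max(|8 - 3|, |-6 - 4|, |-10 - (-2)|) = max(5, 10, 8) = 10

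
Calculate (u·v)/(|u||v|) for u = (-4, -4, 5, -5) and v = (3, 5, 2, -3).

With u = (-4, -4, 5, -5), v = (3, 5, 2, -3):
u·v = (-4)·3 + (-4)·5 + 5·2 + (-5)·(-3) = (-12) + (-20) + 10 + 15 = -7.
|u| = √((-4)² + (-4)² + 5² + (-5)²) = √82, |v| = √(3² + 5² + 2² + (-3)²) = √47, so |u||v| = √(82·47) = √3854.
cos θ = (u·v)/(|u||v|) = -7/√3854 ≈ -0.1128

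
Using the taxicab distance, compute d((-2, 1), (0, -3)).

Σ|x_i - y_i| = |-2 - 0| + |1 - (-3)| = 2 + 4 = 6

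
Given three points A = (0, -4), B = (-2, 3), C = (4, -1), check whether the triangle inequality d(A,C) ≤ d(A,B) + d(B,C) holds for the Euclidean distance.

d(A,B) = √(2² + 7²) = √53 ≈ 7.2801, d(B,C) = √(6² + 4²) = √52 ≈ 7.2111, d(A,C) = √(4² + 3²) = √25 = 5.
d(A,C) = 5 ≤ 7.2801 + 7.2111 = 14.4912. Triangle inequality is satisfied.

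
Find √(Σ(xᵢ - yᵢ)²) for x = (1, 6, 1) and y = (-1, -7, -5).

√(Σ(x_i - y_i)²) = √((1 - (-1))² + (6 - (-7))² + (1 - (-5))²)
= √(2² + 13² + 6²) = √(4 + 169 + 36) = √209 ≈ 14.4568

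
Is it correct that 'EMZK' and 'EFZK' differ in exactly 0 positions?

Differing positions: 2. Hamming distance = 1, so the claim that d_H = 0 is false.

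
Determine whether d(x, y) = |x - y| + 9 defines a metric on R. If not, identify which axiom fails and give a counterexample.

No. d fails identity of indiscernibles (specifically d(x,x) = 0): d(2, 2) = |2 - 2| + 9 = 0 + 9 = 9 ≠ 0.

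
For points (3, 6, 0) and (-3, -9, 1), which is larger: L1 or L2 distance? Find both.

L1 = |3 - (-3)| + |6 - (-9)| + |0 - 1| = 6 + 15 + 1 = 22
L2 = √(6² + 15² + 1²) = √262 ≈ 16.1864
L1 ≥ L2 always (equality iff movement is along one axis); L1 > L2 here.
Ratio L1/L2 = 22/√262 ≈ 1.3592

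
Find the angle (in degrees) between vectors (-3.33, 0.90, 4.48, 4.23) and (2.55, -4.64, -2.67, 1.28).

With u = (-3.33, 0.90, 4.48, 4.23), v = (2.55, -4.64, -2.67, 1.28):
u·v = (-3.33)·2.55 + 0.9·(-4.64) + 4.48·(-2.67) + 4.23·1.28 = (-8.4915) + (-4.176) + (-11.9616) + 5.4144 = -19.2147.
|u| = √((-3.33)² + 0.9² + 4.48² + 4.23²) = √(11.0889 + 0.81 + 20.0704 + 17.8929) = √49.8622, |v| = √(2.55² + (-4.64)² + (-2.67)² + 1.28²) = √(6.5025 + 21.5296 + 7.1289 + 1.6384) = √36.7994.
cos θ = (u·v)/(|u||v|) = -19.2147/(√49.8622·√36.7994) ≈ -0.448567
θ = arccos(-0.448567) ≈ 116.65°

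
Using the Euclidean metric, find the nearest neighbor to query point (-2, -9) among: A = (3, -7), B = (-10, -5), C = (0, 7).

Distances: d(A) ≈ 5.3852, d(B) ≈ 8.9443, d(C) ≈ 16.1245. Nearest: A = (3, -7) with distance 5.3852.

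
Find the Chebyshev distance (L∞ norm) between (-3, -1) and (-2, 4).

max(|x_i - y_i|) = max(|-3 - (-2)|, |-1 - 4|) = max(1, 5) = 5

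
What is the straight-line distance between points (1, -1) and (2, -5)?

√(Σ(x_i - y_i)²) = √((1 - 2)² + (-1 - (-5))²)
= √((-1)² + 4²) = √(1 + 16) = √17 ≈ 4.1231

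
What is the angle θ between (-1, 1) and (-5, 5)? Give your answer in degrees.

With u = (-1, 1), v = (-5, 5):
u·v = (-1)·(-5) + 1·5 = 5 + 5 = 10.
|u| = √((-1)² + 1²) = √2, |v| = √((-5)² + 5²) = √50, so |u||v| = √(2·50) = √100 = 10.
cos θ = (u·v)/(|u||v|) = 10/10 = 1 (the vectors are parallel, pointing the same way)
θ = arccos(1) = 0°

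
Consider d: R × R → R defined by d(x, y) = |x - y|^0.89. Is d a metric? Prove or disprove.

Yes. With 0 < p = 0.89 ≤ 1, d(x,y) = |x-y|^0.89 is a metric on R. Non-negativity and symmetry are immediate; |x-y|^0.89 = 0 ⟺ |x-y| = 0 ⟺ x = y. For the triangle inequality, the function t ↦ t^0.89 is subadditive on [0,∞) when p ≤ 1, so |x-z|^0.89 ≤ (|x-y| + |y-z|)^0.89 ≤ |x-y|^0.89 + |y-z|^0.89.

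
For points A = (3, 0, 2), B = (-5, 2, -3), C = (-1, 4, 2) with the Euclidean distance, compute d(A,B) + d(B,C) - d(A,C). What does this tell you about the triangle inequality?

d(A,B) = √(8² + 2² + 5²) = √93 ≈ 9.6437, d(B,C) = √(4² + 2² + 5²) = √45 ≈ 6.7082, d(A,C) = √(4² + 4² + 0²) = √32 ≈ 5.6569.
d(A,B) + d(B,C) - d(A,C) = 9.6437 + 6.7082 - 5.6569 = 16.3519 - 5.6569 = 10.695 (to 4 decimal places). This is ≥ 0, so the triangle inequality holds for these points.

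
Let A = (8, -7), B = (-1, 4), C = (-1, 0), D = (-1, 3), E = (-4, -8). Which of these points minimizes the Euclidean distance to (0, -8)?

Distances: d(A) ≈ 8.0623, d(B) ≈ 12.0416, d(C) ≈ 8.0623, d(D) ≈ 11.0454, d(E) = 4. Nearest: E = (-4, -8) with distance 4.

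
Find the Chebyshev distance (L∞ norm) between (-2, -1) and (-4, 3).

max(|x_i - y_i|) = max(|-2 - (-4)|, |-1 - 3|) = max(2, 4) = 4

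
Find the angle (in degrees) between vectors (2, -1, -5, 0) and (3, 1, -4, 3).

With u = (2, -1, -5, 0), v = (3, 1, -4, 3):
u·v = 2·3 + (-1)·1 + (-5)·(-4) + 0·3 = 6 + (-1) + 20 + 0 = 25.
|u| = √(2² + (-1)² + (-5)² + 0²) = √30, |v| = √(3² + 1² + (-4)² + 3²) = √35, so |u||v| = √(30·35) = √1050.
cos θ = (u·v)/(|u||v|) = 25/√1050 ≈ 0.771517
θ = arccos(0.771517) ≈ 39.51°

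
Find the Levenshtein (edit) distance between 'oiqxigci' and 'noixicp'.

Let D[i][j] be the edit distance between the first i characters of 'oiqxigci' and the first j characters of 'noixicp', with D[i][0] = i, D[0][j] = j, and D[i][j] = D[i-1][j-1] if the characters match, else 1 + min(D[i-1][j], D[i][j-1], D[i-1][j-1]). Filling the table (rows: prefixes of 'oiqxigci', columns: prefixes of 'noixicp'):
     ε  n  o  i  x  i  c  p
  ε  0  1  2  3  4  5  6  7
  o  1  1  1  2  3  4  5  6
  i  2  2  2  1  2  3  4  5
  q  3  3  3  2  2  3  4  5
  x  4  4  4  3  2  3  4  5
  i  5  5  5  4  3  2  3  4
  g  6  6  6  5  4  3  3  4
  c  7  7  7  6  5  4  3  4
  i  8  8  8  7  6  5  4  4
The bottom-right entry gives D[8][7] = 4, so no sequence of fewer than 4 edits works. Backtracking through the table gives one optimal edit sequence (4 edits):
  oiqxigci → noiqxigci (ins n @1)
  noiqxigci → noixigci (del q @4)
  noixigci → noixici (del g @6)
  noixici → noixicp (sub i→p @7)
Edit distance = 4.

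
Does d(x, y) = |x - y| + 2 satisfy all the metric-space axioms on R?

No. d fails identity of indiscernibles (specifically d(x,x) = 0): d(-5, -5) = |-5 - (-5)| + 2 = 0 + 2 = 2 ≠ 0.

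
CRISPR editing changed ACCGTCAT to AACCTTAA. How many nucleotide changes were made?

Differing positions: 2, 4, 6, 8. Hamming distance = 4.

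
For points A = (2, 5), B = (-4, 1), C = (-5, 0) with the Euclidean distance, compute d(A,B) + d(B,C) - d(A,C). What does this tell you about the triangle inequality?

d(A,B) = √(6² + 4²) = √52 ≈ 7.2111, d(B,C) = √(1² + 1²) = √2 ≈ 1.4142, d(A,C) = √(7² + 5²) = √74 ≈ 8.6023.
d(A,B) + d(B,C) - d(A,C) = 7.2111 + 1.4142 - 8.6023 = 8.6253 - 8.6023 = 0.023 (to 4 decimal places). This is ≥ 0, so the triangle inequality holds for these points.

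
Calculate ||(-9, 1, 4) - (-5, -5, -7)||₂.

√(Σ(x_i - y_i)²) = √((-9 - (-5))² + (1 - (-5))² + (4 - (-7))²)
= √((-4)² + 6² + 11²) = √(16 + 36 + 121) = √173 ≈ 13.1529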